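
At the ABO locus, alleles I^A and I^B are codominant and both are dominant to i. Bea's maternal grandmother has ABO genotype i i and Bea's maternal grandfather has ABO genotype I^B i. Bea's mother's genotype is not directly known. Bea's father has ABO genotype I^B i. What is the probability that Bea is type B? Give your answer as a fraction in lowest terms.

Bea's mother's ABO genotype from i i × I^B i: 1/2 I^B i, 1/2 i i.
Crossing each possibility with the father I^B i and summing P(type B): 1/2·3/4 + 1/2·1/2 = 5/8.

5/8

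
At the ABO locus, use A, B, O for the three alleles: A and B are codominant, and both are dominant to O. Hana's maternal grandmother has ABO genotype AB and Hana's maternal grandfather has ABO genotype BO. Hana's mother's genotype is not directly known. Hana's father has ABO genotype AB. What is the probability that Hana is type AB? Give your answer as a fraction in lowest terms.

3/8

Hana's mother's ABO genotype from AB × BO: 1/4 AB, 1/4 AO, 1/4 BB, 1/4 BO.
Crossing each possibility with the father AB and summing P(type AB): 1/4·1/2 + 1/4·1/4 + 1/4·1/2 + 1/4·1/4 = 3/8.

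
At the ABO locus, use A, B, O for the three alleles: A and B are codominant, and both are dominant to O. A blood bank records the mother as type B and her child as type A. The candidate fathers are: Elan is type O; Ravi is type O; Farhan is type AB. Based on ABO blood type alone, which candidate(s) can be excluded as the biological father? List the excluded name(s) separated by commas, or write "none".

Elan, Ravi

A candidate is excluded only if no genotype consistent with his phenotype could produce a type A child with a type B mother.
Elan (type O): no genotype consistent with that phenotype can produce a type-A child with a type-B mother.
Ravi (type O): no genotype consistent with that phenotype can produce a type-A child with a type-B mother.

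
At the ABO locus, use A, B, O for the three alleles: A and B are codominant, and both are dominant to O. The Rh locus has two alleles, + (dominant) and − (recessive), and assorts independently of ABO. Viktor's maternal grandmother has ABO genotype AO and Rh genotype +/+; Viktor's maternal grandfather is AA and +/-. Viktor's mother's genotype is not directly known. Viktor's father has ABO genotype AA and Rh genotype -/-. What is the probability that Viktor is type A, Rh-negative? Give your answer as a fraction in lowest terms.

1/4

Viktor's mother's ABO genotype from AO × AA: 1/2 AA, 1/2 AO.
Crossing each possibility with the father AA and summing P(type A): 1/2·1 + 1/2·1 = 1.
Similarly for Rh via the mother's Rh distribution: P(Rh-) = 1/4.
Independent loci: 1 × 1/4 = 1/4.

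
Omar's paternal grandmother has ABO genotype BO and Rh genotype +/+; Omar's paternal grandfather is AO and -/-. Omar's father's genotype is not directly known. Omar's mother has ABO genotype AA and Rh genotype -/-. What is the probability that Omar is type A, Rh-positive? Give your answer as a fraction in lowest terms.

3/8

Omar's father's ABO genotype from BO × AO: 1/4 AB, 1/4 AO, 1/4 BO, 1/4 OO.
Crossing each possibility with the mother AA and summing P(type A): 1/4·1/2 + 1/4·1 + 1/4·1/2 + 1/4·1 = 3/4.
Similarly for Rh via the father's Rh distribution: P(Rh+) = 1/2.
Independent loci: 3/4 × 1/2 = 3/8.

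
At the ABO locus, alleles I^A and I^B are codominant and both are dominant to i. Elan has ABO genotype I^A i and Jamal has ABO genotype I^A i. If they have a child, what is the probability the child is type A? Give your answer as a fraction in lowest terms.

3/4

ABO cross I^A i × I^A i → offspring phenotypes: 1/4 O, 3/4 A.
So P(type A) = 3/4.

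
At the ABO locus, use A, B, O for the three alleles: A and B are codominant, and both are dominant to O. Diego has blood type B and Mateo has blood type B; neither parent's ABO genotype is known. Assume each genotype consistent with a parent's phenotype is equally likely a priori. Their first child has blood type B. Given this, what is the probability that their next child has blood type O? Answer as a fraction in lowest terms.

1/20

Possible genotypes: Diego ∈ {BB, BO}; Mateo ∈ {BB, BO}.
Weight each parental genotype pair by prior × P(type-B child):
  BB × BB: posterior weight 4/15; P(next child type O) = 0.
  BB × BO: posterior weight 4/15; P(next child type O) = 0.
  BO × BB: posterior weight 4/15; P(next child type O) = 0.
  BO × BO: posterior weight 1/5; P(next child type O) = 1/4.
Weighted sum = 1/20.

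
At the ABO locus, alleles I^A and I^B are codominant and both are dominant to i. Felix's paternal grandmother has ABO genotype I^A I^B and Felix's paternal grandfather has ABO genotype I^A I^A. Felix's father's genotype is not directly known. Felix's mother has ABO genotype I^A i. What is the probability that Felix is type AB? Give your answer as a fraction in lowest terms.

1/8

Felix's father's ABO genotype from I^A I^B × I^A I^A: 1/2 I^A I^A, 1/2 I^A I^B.
Crossing each possibility with the mother I^A i and summing P(type AB): 1/2·0 + 1/2·1/4 = 1/8.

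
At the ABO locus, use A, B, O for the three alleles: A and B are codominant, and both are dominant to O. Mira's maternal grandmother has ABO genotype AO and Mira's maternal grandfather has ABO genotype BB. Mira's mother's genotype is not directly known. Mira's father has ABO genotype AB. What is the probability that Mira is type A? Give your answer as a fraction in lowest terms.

Mira's mother's ABO genotype from AO × BB: 1/2 AB, 1/2 BO.
Crossing each possibility with the father AB and summing P(type A): 1/2·1/4 + 1/2·1/4 = 1/4.

1/4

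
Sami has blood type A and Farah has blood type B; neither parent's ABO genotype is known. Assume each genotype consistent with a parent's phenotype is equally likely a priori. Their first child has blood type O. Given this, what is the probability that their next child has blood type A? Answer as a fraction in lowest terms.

Possible genotypes: Sami ∈ {AA, AO}; Farah ∈ {BB, BO}.
Weight each parental genotype pair by prior × P(type-O child):
  AO × BO: posterior weight 1; P(next child type A) = 1/4.
Weighted sum = 1/4.

1/4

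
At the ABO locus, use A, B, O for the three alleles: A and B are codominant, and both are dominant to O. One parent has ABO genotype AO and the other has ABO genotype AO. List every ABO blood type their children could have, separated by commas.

Gametes from AO × AO give offspring ABO genotypes AA, AO, OO, i.e. phenotypes O, A.

O, A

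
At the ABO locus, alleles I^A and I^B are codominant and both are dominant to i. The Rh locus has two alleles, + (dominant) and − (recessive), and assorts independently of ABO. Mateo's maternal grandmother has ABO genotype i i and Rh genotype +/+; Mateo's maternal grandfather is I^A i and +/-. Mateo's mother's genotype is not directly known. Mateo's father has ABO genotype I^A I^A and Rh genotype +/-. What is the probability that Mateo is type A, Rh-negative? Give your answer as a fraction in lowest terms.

Mateo's mother's ABO genotype from i i × I^A i: 1/2 I^A i, 1/2 i i.
Crossing each possibility with the father I^A I^A and summing P(type A): 1/2·1 + 1/2·1 = 1.
Similarly for Rh via the mother's Rh distribution: P(Rh-) = 1/8.
Independent loci: 1 × 1/8 = 1/8.

1/8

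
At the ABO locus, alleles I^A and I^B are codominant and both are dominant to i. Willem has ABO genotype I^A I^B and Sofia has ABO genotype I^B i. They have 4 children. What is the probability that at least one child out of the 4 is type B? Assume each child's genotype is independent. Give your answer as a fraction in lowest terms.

ABO cross I^A I^B × I^B i → 1/4 A, 1/2 B, 1/4 AB.
So P(type B) = 1/2 per child.
P(none) = (1/2)^4 = 1/16; P(at least one) = 1 − 1/16 = 15/16.

15/16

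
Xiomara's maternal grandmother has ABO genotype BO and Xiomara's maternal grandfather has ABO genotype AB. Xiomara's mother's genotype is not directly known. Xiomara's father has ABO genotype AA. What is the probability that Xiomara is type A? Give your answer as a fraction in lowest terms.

Xiomara's mother's ABO genotype from BO × AB: 1/4 AB, 1/4 AO, 1/4 BB, 1/4 BO.
Crossing each possibility with the father AA and summing P(type A): 1/4·1/2 + 1/4·1 + 1/4·0 + 1/4·1/2 = 1/2.

1/2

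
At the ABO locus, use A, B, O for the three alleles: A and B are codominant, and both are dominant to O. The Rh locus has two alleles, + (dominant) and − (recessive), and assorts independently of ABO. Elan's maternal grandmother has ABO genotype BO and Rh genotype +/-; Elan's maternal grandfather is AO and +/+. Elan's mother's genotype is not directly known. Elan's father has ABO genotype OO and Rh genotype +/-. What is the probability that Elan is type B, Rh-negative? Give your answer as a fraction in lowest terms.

Elan's mother's ABO genotype from BO × AO: 1/4 AB, 1/4 AO, 1/4 BO, 1/4 OO.
Crossing each possibility with the father OO and summing P(type B): 1/4·1/2 + 1/4·0 + 1/4·1/2 + 1/4·0 = 1/4.
Similarly for Rh via the mother's Rh distribution: P(Rh-) = 1/8.
Independent loci: 1/4 × 1/8 = 1/32.

1/32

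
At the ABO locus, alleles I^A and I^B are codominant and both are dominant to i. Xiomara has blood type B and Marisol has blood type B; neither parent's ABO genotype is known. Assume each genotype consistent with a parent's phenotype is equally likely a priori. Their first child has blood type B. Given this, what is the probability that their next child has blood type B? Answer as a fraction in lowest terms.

Possible genotypes: Xiomara ∈ {I^B I^B, I^B i}; Marisol ∈ {I^B I^B, I^B i}.
Weight each parental genotype pair by prior × P(type-B child):
  I^B I^B × I^B I^B: posterior weight 4/15; P(next child type B) = 1.
  I^B I^B × I^B i: posterior weight 4/15; P(next child type B) = 1.
  I^B i × I^B I^B: posterior weight 4/15; P(next child type B) = 1.
  I^B i × I^B i: posterior weight 1/5; P(next child type B) = 3/4.
Weighted sum = 19/20.

19/20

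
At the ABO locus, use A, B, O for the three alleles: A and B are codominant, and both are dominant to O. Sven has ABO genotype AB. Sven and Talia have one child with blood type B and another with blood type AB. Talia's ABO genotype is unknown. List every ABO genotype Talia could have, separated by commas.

For each candidate genotype of Talia, check whether crossing it with AB can produce every observed child phenotype.
  AA → possible child types {A, AB} ✗
  AB → possible child types {A, B, AB} ✓
  AO → possible child types {A, B, AB} ✓
  BB → possible child types {B, AB} ✓
  BO → possible child types {A, B, AB} ✓
  OO → possible child types {A, B} ✗

AB, AO, BB, BO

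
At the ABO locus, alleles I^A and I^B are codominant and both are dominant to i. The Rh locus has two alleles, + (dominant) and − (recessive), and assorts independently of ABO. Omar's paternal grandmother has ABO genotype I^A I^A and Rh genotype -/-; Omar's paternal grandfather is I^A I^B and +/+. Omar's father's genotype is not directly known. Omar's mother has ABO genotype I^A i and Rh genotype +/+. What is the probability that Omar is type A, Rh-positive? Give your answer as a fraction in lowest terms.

Omar's father's ABO genotype from I^A I^A × I^A I^B: 1/2 I^A I^A, 1/2 I^A I^B.
Crossing each possibility with the mother I^A i and summing P(type A): 1/2·1 + 1/2·1/2 = 3/4.
Similarly for Rh via the father's Rh distribution: P(Rh+) = 1.
Independent loci: 3/4 × 1 = 3/4.

3/4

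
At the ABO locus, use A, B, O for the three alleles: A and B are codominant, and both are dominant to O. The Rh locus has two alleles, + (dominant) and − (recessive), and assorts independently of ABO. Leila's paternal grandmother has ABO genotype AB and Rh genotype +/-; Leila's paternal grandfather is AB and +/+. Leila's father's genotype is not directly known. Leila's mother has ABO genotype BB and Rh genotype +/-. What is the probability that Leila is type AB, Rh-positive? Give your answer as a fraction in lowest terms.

7/16

Leila's father's ABO genotype from AB × AB: 1/4 AA, 1/2 AB, 1/4 BB.
Crossing each possibility with the mother BB and summing P(type AB): 1/4·1 + 1/2·1/2 + 1/4·0 = 1/2.
Similarly for Rh via the father's Rh distribution: P(Rh+) = 7/8.
Independent loci: 1/2 × 7/8 = 7/16.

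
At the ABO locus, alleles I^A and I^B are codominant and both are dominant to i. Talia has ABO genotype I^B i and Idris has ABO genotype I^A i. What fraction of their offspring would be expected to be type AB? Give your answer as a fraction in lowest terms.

ABO cross I^B i × I^A i → offspring phenotypes: 1/4 O, 1/4 A, 1/4 B, 1/4 AB.
So P(type AB) = 1/4.

1/4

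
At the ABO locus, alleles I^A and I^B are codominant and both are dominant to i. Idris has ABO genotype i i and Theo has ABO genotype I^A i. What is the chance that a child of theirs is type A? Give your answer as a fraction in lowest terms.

ABO cross i i × I^A i → offspring phenotypes: 1/2 O, 1/2 A.
So P(type A) = 1/2.

1/2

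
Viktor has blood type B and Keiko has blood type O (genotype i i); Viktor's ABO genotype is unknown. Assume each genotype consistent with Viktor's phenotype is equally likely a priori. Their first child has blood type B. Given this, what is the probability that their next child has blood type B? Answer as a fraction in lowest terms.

5/6

Possible genotypes: Viktor ∈ {I^B I^B, I^B i}; Keiko ∈ {i i}.
Weight each parental genotype pair by prior × P(type-B child):
  I^B I^B × i i: posterior weight 2/3; P(next child type B) = 1.
  I^B i × i i: posterior weight 1/3; P(next child type B) = 1/2.
Weighted sum = 5/6.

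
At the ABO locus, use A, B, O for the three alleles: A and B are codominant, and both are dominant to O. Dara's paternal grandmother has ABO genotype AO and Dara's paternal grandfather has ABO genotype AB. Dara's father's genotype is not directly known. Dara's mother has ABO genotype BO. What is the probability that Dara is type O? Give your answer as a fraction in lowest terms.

Dara's father's ABO genotype from AO × AB: 1/4 AA, 1/4 AB, 1/4 AO, 1/4 BO.
Crossing each possibility with the mother BO and summing P(type O): 1/4·0 + 1/4·0 + 1/4·1/4 + 1/4·1/4 = 1/8.

1/8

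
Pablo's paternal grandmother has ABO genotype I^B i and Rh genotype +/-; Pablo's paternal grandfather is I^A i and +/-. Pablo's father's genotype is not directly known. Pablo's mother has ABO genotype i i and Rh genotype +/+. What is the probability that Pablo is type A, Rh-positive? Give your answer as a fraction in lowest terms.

Pablo's father's ABO genotype from I^B i × I^A i: 1/4 I^A I^B, 1/4 I^A i, 1/4 I^B i, 1/4 i i.
Crossing each possibility with the mother i i and summing P(type A): 1/4·1/2 + 1/4·1/2 + 1/4·0 + 1/4·0 = 1/4.
Similarly for Rh via the father's Rh distribution: P(Rh+) = 1.
Independent loci: 1/4 × 1 = 1/4.

1/4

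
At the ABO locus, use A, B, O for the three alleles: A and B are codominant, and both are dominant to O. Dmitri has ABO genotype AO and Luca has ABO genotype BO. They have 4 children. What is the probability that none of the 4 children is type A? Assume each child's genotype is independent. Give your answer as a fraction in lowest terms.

81/256

ABO cross AO × BO → 1/4 O, 1/4 A, 1/4 B, 1/4 AB.
So P(type A) = 1/4 per child.
P(not type A) = 3/4 for one child; (3/4)^4 = 81/256.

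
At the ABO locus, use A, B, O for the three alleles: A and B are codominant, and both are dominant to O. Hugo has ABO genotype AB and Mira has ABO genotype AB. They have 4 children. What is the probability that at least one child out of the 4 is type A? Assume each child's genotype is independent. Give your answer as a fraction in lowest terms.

175/256

ABO cross AB × AB → 1/4 A, 1/4 B, 1/2 AB.
So P(type A) = 1/4 per child.
P(none) = (3/4)^4 = 81/256; P(at least one) = 1 − 81/256 = 175/256.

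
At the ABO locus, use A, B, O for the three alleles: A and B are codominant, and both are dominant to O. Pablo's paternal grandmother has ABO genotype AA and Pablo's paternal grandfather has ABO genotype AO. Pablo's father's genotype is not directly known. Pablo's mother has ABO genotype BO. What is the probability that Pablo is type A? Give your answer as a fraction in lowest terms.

Pablo's father's ABO genotype from AA × AO: 1/2 AA, 1/2 AO.
Crossing each possibility with the mother BO and summing P(type A): 1/2·1/2 + 1/2·1/4 = 3/8.

3/8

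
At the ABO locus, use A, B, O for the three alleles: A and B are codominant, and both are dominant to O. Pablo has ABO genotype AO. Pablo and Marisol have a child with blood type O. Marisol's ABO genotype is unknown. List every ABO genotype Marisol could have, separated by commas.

For each candidate genotype of Marisol, check whether crossing it with AO can produce every observed child phenotype.
  AA → possible child types {A} ✗
  AB → possible child types {A, B, AB} ✗
  AO → possible child types {O, A} ✓
  BB → possible child types {B, AB} ✗
  BO → possible child types {O, A, B, AB} ✓
  OO → possible child types {O, A} ✓

AO, BO, OO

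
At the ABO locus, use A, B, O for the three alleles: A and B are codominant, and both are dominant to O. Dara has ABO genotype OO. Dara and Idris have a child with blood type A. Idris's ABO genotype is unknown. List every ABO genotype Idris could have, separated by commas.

AA, AB, AO

For each candidate genotype of Idris, check whether crossing it with OO can produce every observed child phenotype.
  AA → possible child types {A} ✓
  AB → possible child types {A, B} ✓
  AO → possible child types {O, A} ✓
  BB → possible child types {B} ✗
  BO → possible child types {O, B} ✗
  OO → possible child types {O} ✗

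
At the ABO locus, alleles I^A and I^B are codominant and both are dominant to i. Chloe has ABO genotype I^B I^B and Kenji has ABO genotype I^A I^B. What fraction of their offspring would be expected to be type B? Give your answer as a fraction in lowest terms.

ABO cross I^B I^B × I^A I^B → offspring phenotypes: 1/2 B, 1/2 AB.
So P(type B) = 1/2.

1/2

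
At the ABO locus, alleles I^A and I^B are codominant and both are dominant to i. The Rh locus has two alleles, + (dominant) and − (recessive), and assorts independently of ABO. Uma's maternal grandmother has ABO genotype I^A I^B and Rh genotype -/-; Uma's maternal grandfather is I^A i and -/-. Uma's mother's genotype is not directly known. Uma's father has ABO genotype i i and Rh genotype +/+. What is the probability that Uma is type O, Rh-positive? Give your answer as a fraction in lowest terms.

1/4

Uma's mother's ABO genotype from I^A I^B × I^A i: 1/4 I^A I^A, 1/4 I^A I^B, 1/4 I^A i, 1/4 I^B i.
Crossing each possibility with the father i i and summing P(type O): 1/4·0 + 1/4·0 + 1/4·1/2 + 1/4·1/2 = 1/4.
Similarly for Rh via the mother's Rh distribution: P(Rh+) = 1.
Independent loci: 1/4 × 1 = 1/4.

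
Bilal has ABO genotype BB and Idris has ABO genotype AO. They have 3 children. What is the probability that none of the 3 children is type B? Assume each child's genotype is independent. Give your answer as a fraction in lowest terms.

1/8

ABO cross BB × AO → 1/2 B, 1/2 AB.
So P(type B) = 1/2 per child.
P(not type B) = 1/2 for one child; (1/2)^3 = 1/8.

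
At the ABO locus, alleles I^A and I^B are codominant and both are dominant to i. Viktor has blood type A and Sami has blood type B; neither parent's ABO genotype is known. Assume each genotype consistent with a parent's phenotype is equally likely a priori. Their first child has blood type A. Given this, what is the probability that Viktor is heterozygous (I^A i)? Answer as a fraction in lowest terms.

1/3

Possible genotypes: Viktor ∈ {I^A I^A, I^A i}; Sami ∈ {I^B I^B, I^B i}.
Weight each parental genotype pair by prior × P(type-A child):
  I^A I^A × I^B i: posterior weight 2/3.
  I^A i × I^B i: posterior weight 1/3.
Sum the posterior weight over pairs where Viktor is I^A i: 1/3.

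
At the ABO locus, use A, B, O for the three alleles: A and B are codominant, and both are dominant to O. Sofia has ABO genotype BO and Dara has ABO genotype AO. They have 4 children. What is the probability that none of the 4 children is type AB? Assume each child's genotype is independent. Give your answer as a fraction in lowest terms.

ABO cross BO × AO → 1/4 O, 1/4 A, 1/4 B, 1/4 AB.
So P(type AB) = 1/4 per child.
P(not type AB) = 3/4 for one child; (3/4)^4 = 81/256.

81/256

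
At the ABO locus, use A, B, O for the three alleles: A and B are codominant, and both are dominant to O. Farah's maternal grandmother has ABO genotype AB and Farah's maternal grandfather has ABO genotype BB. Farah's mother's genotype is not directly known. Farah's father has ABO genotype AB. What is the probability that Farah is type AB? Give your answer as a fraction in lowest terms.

Farah's mother's ABO genotype from AB × BB: 1/2 AB, 1/2 BB.
Crossing each possibility with the father AB and summing P(type AB): 1/2·1/2 + 1/2·1/2 = 1/2.

1/2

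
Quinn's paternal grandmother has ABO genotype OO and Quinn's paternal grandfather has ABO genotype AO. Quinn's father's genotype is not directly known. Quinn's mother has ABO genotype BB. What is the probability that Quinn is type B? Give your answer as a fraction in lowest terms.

3/4

Quinn's father's ABO genotype from OO × AO: 1/2 AO, 1/2 OO.
Crossing each possibility with the mother BB and summing P(type B): 1/2·1/2 + 1/2·1 = 3/4.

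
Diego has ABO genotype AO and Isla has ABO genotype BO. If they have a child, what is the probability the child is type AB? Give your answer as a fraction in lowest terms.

1/4

ABO cross AO × BO → offspring phenotypes: 1/4 O, 1/4 A, 1/4 B, 1/4 AB.
So P(type AB) = 1/4.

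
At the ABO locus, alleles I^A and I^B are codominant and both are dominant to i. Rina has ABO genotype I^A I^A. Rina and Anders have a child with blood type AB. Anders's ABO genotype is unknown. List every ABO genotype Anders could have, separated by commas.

For each candidate genotype of Anders, check whether crossing it with I^A I^A can produce every observed child phenotype.
  I^A I^A → possible child types {A} ✗
  I^A I^B → possible child types {A, AB} ✓
  I^A i → possible child types {A} ✗
  I^B I^B → possible child types {AB} ✓
  I^B i → possible child types {A, AB} ✓
  i i → possible child types {A} ✗

I^A I^B, I^B I^B, I^B i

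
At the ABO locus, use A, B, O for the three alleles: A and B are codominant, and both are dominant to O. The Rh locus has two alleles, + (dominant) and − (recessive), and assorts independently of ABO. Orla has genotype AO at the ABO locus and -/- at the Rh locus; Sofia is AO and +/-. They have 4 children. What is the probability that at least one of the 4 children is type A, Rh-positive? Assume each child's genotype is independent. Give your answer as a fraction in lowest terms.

ABO cross AO × AO → 1/4 O, 3/4 A.
Rh cross -/- × +/- → 1/2 Rh+, 1/2 Rh-; so P(type A, Rh-positive) = 3/4 × 1/2 = 3/8 per child.
P(none) = (5/8)^4 = 625/4096; P(at least one) = 1 − 625/4096 = 3471/4096.

3471/4096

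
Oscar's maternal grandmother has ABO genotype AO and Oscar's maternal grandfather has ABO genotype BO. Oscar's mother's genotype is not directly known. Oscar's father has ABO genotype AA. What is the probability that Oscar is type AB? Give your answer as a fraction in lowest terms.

Oscar's mother's ABO genotype from AO × BO: 1/4 AB, 1/4 AO, 1/4 BO, 1/4 OO.
Crossing each possibility with the father AA and summing P(type AB): 1/4·1/2 + 1/4·0 + 1/4·1/2 + 1/4·0 = 1/4.

1/4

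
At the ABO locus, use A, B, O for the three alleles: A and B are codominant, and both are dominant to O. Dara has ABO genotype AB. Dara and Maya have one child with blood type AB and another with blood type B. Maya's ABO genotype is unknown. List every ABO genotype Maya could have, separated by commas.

AB, AO, BB, BO

For each candidate genotype of Maya, check whether crossing it with AB can produce every observed child phenotype.
  AA → possible child types {A, AB} ✗
  AB → possible child types {A, B, AB} ✓
  AO → possible child types {A, B, AB} ✓
  BB → possible child types {B, AB} ✓
  BO → possible child types {A, B, AB} ✓
  OO → possible child types {A, B} ✗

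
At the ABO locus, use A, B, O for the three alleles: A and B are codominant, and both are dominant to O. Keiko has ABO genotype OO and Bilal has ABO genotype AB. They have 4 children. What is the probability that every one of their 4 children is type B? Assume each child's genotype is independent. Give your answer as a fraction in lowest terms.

1/16

ABO cross OO × AB → 1/2 A, 1/2 B.
So P(type B) = 1/2 per child.
All 4 independent: (1/2)^4 = 1/16.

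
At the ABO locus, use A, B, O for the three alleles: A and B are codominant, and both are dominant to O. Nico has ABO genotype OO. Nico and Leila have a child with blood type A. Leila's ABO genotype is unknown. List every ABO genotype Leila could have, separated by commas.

AA, AB, AO

For each candidate genotype of Leila, check whether crossing it with OO can produce every observed child phenotype.
  AA → possible child types {A} ✓
  AB → possible child types {A, B} ✓
  AO → possible child types {O, A} ✓
  BB → possible child types {B} ✗
  BO → possible child types {O, B} ✗
  OO → possible child types {O} ✗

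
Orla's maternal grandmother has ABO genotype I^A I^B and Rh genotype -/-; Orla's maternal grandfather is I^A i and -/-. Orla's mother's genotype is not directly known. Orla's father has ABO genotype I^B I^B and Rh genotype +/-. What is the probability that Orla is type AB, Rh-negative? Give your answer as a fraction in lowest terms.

Orla's mother's ABO genotype from I^A I^B × I^A i: 1/4 I^A I^A, 1/4 I^A I^B, 1/4 I^A i, 1/4 I^B i.
Crossing each possibility with the father I^B I^B and summing P(type AB): 1/4·1 + 1/4·1/2 + 1/4·1/2 + 1/4·0 = 1/2.
Similarly for Rh via the mother's Rh distribution: P(Rh-) = 1/2.
Independent loci: 1/2 × 1/2 = 1/4.

1/4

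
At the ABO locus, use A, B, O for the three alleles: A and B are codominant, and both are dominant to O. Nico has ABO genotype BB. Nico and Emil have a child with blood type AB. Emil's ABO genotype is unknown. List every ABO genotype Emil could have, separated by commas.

AA, AB, AO

For each candidate genotype of Emil, check whether crossing it with BB can produce every observed child phenotype.
  AA → possible child types {AB} ✓
  AB → possible child types {B, AB} ✓
  AO → possible child types {B, AB} ✓
  BB → possible child types {B} ✗
  BO → possible child types {B} ✗
  OO → possible child types {B} ✗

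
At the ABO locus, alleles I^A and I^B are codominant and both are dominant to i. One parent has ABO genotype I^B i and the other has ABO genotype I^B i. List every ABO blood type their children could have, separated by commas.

O, B

Gametes from I^B i × I^B i give offspring ABO genotypes I^B I^B, I^B i, i i, i.e. phenotypes O, B.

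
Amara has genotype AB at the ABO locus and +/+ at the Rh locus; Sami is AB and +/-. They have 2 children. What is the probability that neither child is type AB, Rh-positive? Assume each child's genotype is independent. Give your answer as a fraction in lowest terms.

ABO cross AB × AB → 1/4 A, 1/4 B, 1/2 AB.
Rh cross +/+ × +/- → 1 Rh+; so P(type AB, Rh-positive) = 1/2 × 1 = 1/2 per child.
P(not type AB, Rh-positive) = 1/2 for one child; (1/2)^2 = 1/4.

1/4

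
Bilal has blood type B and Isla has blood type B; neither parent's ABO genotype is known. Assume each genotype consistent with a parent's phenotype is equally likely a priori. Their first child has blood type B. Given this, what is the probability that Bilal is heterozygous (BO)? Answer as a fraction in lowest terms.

Possible genotypes: Bilal ∈ {BB, BO}; Isla ∈ {BB, BO}.
Weight each parental genotype pair by prior × P(type-B child):
  BB × BB: posterior weight 4/15.
  BB × BO: posterior weight 4/15.
  BO × BB: posterior weight 4/15.
  BO × BO: posterior weight 1/5.
Sum the posterior weight over pairs where Bilal is BO: 7/15.

7/15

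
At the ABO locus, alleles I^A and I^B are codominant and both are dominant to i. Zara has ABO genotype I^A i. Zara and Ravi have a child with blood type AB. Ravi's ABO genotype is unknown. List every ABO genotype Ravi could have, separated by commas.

For each candidate genotype of Ravi, check whether crossing it with I^A i can produce every observed child phenotype.
  I^A I^A → possible child types {A} ✗
  I^A I^B → possible child types {A, B, AB} ✓
  I^A i → possible child types {O, A} ✗
  I^B I^B → possible child types {B, AB} ✓
  I^B i → possible child types {O, A, B, AB} ✓
  i i → possible child types {O, A} ✗

I^A I^B, I^B I^B, I^B i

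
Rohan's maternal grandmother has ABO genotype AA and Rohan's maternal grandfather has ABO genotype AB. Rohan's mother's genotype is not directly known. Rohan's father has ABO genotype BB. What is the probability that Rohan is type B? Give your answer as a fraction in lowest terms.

1/4

Rohan's mother's ABO genotype from AA × AB: 1/2 AA, 1/2 AB.
Crossing each possibility with the father BB and summing P(type B): 1/2·0 + 1/2·1/2 = 1/4.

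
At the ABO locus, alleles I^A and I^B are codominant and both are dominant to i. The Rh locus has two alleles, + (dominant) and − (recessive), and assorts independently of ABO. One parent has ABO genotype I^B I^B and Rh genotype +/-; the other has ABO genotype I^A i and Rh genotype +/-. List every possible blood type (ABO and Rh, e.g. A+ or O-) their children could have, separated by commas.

Gametes from I^B I^B × I^A i give offspring ABO genotypes I^A I^B, I^B i, i.e. phenotypes B, AB.
Rh cross +/- × +/- → phenotypes Rh+, Rh-.
Combining independently: B+, B-, AB+, AB-.

B+, B-, AB+, AB-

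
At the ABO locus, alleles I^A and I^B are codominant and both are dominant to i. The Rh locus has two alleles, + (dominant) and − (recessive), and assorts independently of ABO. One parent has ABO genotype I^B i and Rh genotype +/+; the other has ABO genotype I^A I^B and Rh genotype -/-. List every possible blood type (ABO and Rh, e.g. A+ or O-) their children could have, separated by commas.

Gametes from I^B i × I^A I^B give offspring ABO genotypes I^A I^B, I^A i, I^B I^B, I^B i, i.e. phenotypes A, B, AB.
Rh cross +/+ × -/- → phenotypes Rh+.
Combining independently: A+, B+, AB+.

A+, B+, AB+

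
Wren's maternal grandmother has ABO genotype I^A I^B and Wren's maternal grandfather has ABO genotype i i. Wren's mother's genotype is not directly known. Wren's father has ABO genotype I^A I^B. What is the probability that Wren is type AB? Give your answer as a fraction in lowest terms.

Wren's mother's ABO genotype from I^A I^B × i i: 1/2 I^A i, 1/2 I^B i.
Crossing each possibility with the father I^A I^B and summing P(type AB): 1/2·1/4 + 1/2·1/4 = 1/4.

1/4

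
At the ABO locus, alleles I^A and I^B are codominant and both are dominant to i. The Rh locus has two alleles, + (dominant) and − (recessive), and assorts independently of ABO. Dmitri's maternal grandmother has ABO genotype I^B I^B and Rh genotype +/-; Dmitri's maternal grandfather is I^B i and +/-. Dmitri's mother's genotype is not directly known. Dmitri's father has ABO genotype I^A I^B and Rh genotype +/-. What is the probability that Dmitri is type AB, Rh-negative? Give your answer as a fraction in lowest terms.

3/32

Dmitri's mother's ABO genotype from I^B I^B × I^B i: 1/2 I^B I^B, 1/2 I^B i.
Crossing each possibility with the father I^A I^B and summing P(type AB): 1/2·1/2 + 1/2·1/4 = 3/8.
Similarly for Rh via the mother's Rh distribution: P(Rh-) = 1/4.
Independent loci: 3/8 × 1/4 = 3/32.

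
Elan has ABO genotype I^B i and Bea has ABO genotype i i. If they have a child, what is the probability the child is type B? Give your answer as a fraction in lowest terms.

1/2

ABO cross I^B i × i i → offspring phenotypes: 1/2 O, 1/2 B.
So P(type B) = 1/2.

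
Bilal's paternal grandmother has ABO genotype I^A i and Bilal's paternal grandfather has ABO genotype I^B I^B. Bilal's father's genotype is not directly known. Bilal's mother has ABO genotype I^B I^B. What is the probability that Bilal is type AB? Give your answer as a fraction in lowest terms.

1/4

Bilal's father's ABO genotype from I^A i × I^B I^B: 1/2 I^A I^B, 1/2 I^B i.
Crossing each possibility with the mother I^B I^B and summing P(type AB): 1/2·1/2 + 1/2·0 = 1/4.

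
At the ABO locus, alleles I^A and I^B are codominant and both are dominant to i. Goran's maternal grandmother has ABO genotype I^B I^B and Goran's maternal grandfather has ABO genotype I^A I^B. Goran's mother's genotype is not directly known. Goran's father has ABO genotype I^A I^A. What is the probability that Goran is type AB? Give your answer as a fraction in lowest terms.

3/4

Goran's mother's ABO genotype from I^B I^B × I^A I^B: 1/2 I^A I^B, 1/2 I^B I^B.
Crossing each possibility with the father I^A I^A and summing P(type AB): 1/2·1/2 + 1/2·1 = 3/4.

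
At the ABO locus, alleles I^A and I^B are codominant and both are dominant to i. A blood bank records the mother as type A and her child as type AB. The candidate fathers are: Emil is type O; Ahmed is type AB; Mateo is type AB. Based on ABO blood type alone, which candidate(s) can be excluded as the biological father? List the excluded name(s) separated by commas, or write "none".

A candidate is excluded only if no genotype consistent with his phenotype could produce a type AB child with a type A mother.
Emil (type O): no genotype consistent with that phenotype can produce a type-AB child with a type-A mother.

Emil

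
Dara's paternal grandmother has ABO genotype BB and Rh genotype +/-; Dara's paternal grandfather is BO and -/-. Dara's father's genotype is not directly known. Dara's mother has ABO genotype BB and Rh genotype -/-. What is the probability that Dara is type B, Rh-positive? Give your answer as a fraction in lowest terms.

Dara's father's ABO genotype from BB × BO: 1/2 BB, 1/2 BO.
Crossing each possibility with the mother BB and summing P(type B): 1/2·1 + 1/2·1 = 1.
Similarly for Rh via the father's Rh distribution: P(Rh+) = 1/4.
Independent loci: 1 × 1/4 = 1/4.

1/4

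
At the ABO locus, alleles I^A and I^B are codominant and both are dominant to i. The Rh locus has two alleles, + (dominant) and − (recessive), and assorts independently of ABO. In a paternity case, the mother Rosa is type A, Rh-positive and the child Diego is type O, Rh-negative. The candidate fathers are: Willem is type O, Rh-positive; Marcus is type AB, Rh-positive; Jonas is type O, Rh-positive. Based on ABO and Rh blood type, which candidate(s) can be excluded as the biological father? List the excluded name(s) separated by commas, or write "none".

Marcus

A candidate is excluded only if no genotype consistent with his phenotype could produce a type O, Rh-negative child with a type A, Rh-positive mother.
Marcus (type AB, Rh+): no genotype consistent with that phenotype can produce a type-O Rh- child with a type-A mother.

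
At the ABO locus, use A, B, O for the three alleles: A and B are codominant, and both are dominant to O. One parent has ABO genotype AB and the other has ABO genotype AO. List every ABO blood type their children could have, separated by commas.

A, B, AB

Gametes from AB × AO give offspring ABO genotypes AA, AB, AO, BO, i.e. phenotypes A, B, AB.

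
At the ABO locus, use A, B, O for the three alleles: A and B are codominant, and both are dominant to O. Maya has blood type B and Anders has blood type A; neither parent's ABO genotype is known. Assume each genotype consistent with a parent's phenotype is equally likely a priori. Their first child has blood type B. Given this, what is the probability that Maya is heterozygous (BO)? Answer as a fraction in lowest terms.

1/3

Possible genotypes: Maya ∈ {BB, BO}; Anders ∈ {AA, AO}.
Weight each parental genotype pair by prior × P(type-B child):
  BB × AO: posterior weight 2/3.
  BO × AO: posterior weight 1/3.
Sum the posterior weight over pairs where Maya is BO: 1/3.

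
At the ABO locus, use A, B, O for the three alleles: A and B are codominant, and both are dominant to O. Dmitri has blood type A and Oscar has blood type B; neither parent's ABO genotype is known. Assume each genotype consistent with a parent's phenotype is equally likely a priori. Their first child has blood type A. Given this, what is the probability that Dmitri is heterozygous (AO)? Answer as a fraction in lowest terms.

Possible genotypes: Dmitri ∈ {AA, AO}; Oscar ∈ {BB, BO}.
Weight each parental genotype pair by prior × P(type-A child):
  AA × BO: posterior weight 2/3.
  AO × BO: posterior weight 1/3.
Sum the posterior weight over pairs where Dmitri is AO: 1/3.

1/3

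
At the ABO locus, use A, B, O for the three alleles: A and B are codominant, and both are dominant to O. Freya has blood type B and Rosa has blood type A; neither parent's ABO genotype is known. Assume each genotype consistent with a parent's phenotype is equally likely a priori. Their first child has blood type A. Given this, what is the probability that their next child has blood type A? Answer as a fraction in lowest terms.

Possible genotypes: Freya ∈ {BB, BO}; Rosa ∈ {AA, AO}.
Weight each parental genotype pair by prior × P(type-A child):
  BO × AA: posterior weight 2/3; P(next child type A) = 1/2.
  BO × AO: posterior weight 1/3; P(next child type A) = 1/4.
Weighted sum = 5/12.

5/12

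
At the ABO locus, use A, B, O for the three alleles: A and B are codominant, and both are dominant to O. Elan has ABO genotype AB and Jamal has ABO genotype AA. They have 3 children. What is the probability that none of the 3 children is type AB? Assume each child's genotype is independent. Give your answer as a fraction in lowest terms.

ABO cross AB × AA → 1/2 A, 1/2 AB.
So P(type AB) = 1/2 per child.
P(not type AB) = 1/2 for one child; (1/2)^3 = 1/8.

1/8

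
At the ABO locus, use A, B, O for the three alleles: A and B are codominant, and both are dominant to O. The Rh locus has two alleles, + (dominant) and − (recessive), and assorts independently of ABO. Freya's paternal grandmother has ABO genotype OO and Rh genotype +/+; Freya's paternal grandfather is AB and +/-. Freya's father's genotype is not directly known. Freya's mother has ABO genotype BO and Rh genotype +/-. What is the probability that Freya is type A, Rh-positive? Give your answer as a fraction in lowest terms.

7/64

Freya's father's ABO genotype from OO × AB: 1/2 AO, 1/2 BO.
Crossing each possibility with the mother BO and summing P(type A): 1/2·1/4 + 1/2·0 = 1/8.
Similarly for Rh via the father's Rh distribution: P(Rh+) = 7/8.
Independent loci: 1/8 × 7/8 = 7/64.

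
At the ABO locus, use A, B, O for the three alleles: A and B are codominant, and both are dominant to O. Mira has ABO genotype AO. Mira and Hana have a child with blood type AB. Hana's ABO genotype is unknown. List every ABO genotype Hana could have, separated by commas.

AB, BB, BO

For each candidate genotype of Hana, check whether crossing it with AO can produce every observed child phenotype.
  AA → possible child types {A} ✗
  AB → possible child types {A, B, AB} ✓
  AO → possible child types {O, A} ✗
  BB → possible child types {B, AB} ✓
  BO → possible child types {O, A, B, AB} ✓
  OO → possible child types {O, A} ✗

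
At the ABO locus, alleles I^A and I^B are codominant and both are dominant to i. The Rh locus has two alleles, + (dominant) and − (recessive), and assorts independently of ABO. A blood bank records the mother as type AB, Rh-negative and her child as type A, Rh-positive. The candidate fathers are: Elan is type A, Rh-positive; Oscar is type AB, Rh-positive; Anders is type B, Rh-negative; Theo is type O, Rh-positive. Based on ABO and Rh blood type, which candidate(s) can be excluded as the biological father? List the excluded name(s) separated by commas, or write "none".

Anders

A candidate is excluded only if no genotype consistent with his phenotype could produce a type A, Rh-positive child with a type AB, Rh-negative mother.
Anders (type B, Rh-): no genotype consistent with that phenotype can produce a type-A Rh+ child with a type-AB mother.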